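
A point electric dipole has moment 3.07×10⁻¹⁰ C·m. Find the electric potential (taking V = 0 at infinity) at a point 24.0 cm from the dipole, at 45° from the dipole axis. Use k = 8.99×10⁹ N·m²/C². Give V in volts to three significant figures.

The dipole potential is V = kp cosθ / r².
V = (8.99×10⁹)(3.07×10⁻¹⁰)·cos45° / (0.240)² = 33.88 V.

V ≈ 33.9 V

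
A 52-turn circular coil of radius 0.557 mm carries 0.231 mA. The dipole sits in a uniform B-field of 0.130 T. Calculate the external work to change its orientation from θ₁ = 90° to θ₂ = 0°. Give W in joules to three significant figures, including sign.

W ≈ -1.52×10⁻⁹ J

m = NIA = NIπa² = 52·(2.31×10⁻⁴)·π·(5.57×10⁻⁴)² = 1.171×10⁻⁸ A·m².
W_ext = ΔU = −mB cosθ₂ + mB cosθ₁ = mB(cosθ₁ − cosθ₂).
W = (1.171×10⁻⁸)(0.130)·(cos90° − cos0°) = (1.522×10⁻⁹)·(-1.0000) = -1.522×10⁻⁹ J.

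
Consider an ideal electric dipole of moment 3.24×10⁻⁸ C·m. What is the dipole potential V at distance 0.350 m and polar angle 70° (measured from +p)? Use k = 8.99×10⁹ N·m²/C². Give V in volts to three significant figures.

The dipole potential is V = kp cosθ / r².
V = (8.99×10⁹)(3.24×10⁻⁸)·cos70° / (0.350)² = 813.2 V.

V ≈ 813 V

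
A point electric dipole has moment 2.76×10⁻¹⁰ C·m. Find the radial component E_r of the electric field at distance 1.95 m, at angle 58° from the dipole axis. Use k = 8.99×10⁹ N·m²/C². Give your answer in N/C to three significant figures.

E_r ≈ 0.355 N/C

For a dipole, E_r = (2kp cosθ)/r³.
kp/r³ = (8.99×10⁹)(2.76×10⁻¹⁰)/(1.95)³ = 0.3346 N/C.
E_r = 2·0.3346·cos58° = 0.3547 N/C.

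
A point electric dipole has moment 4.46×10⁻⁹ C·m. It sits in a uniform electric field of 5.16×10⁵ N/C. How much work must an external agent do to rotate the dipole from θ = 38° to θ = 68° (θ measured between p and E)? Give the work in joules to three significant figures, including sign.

W_ext = ΔU = U(θ₂) − U(θ₁) = −pE cosθ₂ − (−pE cosθ₁) = pE(cosθ₁ − cosθ₂).
W = (4.46×10⁻⁹)(5.16×10⁵)·(cos38° − cos68°) = (0.002301)·(+0.4134) = 9.514×10⁻⁴ J.

W ≈ 9.51×10⁻⁴ J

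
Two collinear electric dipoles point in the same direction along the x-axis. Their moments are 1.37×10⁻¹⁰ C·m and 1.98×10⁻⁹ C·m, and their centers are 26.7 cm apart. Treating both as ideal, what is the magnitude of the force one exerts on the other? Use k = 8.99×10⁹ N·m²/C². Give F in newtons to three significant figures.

F ≈ 2.88×10⁻⁶ N

On-axis field of dipole 1 at distance r: E = 2kp₁/r³. Force on dipole 2 is F = p₂·dE/dr (gradient along axis).
dE/dr = −6kp₁/r⁴, so |F| = 6kp₁p₂/r⁴ (attractive for aligned moments).
F = 6(8.99×10⁹)(1.37×10⁻¹⁰)(1.98×10⁻⁹)/(0.267)⁴ = 2.879×10⁻⁶ N.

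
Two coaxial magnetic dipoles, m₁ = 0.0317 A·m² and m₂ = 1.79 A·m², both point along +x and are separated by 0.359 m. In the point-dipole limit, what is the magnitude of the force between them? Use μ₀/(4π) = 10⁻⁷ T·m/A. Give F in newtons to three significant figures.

On-axis B of dipole 1: B = (μ₀/4π)·2m₁/r³. Force on dipole 2: F = m₂·dB/dr.
dB/dr = −(μ₀/4π)·6m₁/r⁴, so |F| = (μ₀/4π)·6m₁m₂/r⁴.
F = 6(10⁻⁷)(0.0317)(1.79)/(0.359)⁴ = 2.050×10⁻⁶ N.

F ≈ 2.05×10⁻⁶ N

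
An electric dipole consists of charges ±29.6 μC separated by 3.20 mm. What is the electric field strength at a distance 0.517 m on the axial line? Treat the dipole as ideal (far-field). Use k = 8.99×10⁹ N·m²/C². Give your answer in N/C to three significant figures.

Dipole moment p = qd = (2.96×10⁻⁵ C)(0.00320 m) = 9.472×10⁻⁸ C·m.
On the dipole axis E = 2kp/r³.
E = 2·(8.99×10⁹)(9.472×10⁻⁸) / (0.517)³ = 1.232×10⁴ N/C.

E ≈ 1.23×10⁴ N/C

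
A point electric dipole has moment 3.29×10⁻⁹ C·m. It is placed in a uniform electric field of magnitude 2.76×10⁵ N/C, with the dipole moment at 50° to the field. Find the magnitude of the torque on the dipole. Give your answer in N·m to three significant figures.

τ ≈ 6.96×10⁻⁴ N·m

Torque on an electric dipole: τ = pE sinθ.
τ = (3.29×10⁻⁹)(2.76×10⁵)·sin50° = 6.956×10⁻⁴ N·m.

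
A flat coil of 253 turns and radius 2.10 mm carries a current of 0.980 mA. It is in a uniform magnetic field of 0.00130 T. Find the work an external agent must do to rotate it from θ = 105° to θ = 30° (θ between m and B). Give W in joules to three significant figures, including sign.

m = NIA = NIπa² = 253·(9.80×10⁻⁴)·π·(0.00210)² = 3.435×10⁻⁶ A·m².
W_ext = ΔU = −mB cosθ₂ + mB cosθ₁ = mB(cosθ₁ − cosθ₂).
W = (3.435×10⁻⁶)(0.00130)·(cos105° − cos30°) = (4.466×10⁻⁹)·(-1.1248) = -5.023×10⁻⁹ J.

W ≈ -5.02×10⁻⁹ J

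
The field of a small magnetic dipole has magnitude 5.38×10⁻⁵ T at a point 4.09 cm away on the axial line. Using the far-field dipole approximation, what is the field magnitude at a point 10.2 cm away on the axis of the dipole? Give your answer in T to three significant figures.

Dipole fields scale as 1/r³ in the far field; the geometry is the same at both points.
B₂ = B₁ · (r₁/r₂)³ = 5.38×10⁻⁵ · (4.09/10.2)³.
(r₁/r₂)³ = (0.401)³ = 0.06447.
B₂ ≈ 3.469×10⁻⁶ T.

B ≈ 3.47×10⁻⁶ T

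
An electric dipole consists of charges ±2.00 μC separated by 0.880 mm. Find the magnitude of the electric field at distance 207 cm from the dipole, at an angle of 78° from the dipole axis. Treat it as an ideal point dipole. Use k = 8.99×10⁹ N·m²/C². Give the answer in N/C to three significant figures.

E ≈ 1.90 N/C

Dipole moment p = qd = (2.00×10⁻⁶ C)(8.80×10⁻⁴ m) = 1.76×10⁻⁹ C·m.
At angle θ the dipole field magnitude is E = (kp/r³)·√(1 + 3cos²θ).
kp/r³ = (8.99×10⁹)(1.76×10⁻⁹) / (2.07)³ = 1.784 N/C.
√(1 + 3cos²78°) = √(1 + 3·0.0432) = √1.1297 ≈ 1.0629.
E ≈ 1.784 × 1.063 = 1.896 N/C.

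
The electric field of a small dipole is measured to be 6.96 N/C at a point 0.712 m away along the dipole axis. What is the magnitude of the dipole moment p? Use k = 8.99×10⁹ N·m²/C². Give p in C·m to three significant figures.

On axis E = 2kp/r³, so p = Er³/(2k).
p = (6.96)·(0.712)³ / (2·8.99×10⁹) = 1.397×10⁻¹⁰ C·m.

p ≈ 1.40×10⁻¹⁰ C·m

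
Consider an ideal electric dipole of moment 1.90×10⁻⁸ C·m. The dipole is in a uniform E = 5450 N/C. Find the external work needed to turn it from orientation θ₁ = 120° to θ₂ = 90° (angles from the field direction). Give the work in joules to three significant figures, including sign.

W_ext = ΔU = U(θ₂) − U(θ₁) = −pE cosθ₂ − (−pE cosθ₁) = pE(cosθ₁ − cosθ₂).
W = (1.90×10⁻⁸)(5450)·(cos120° − cos90°) = (1.036×10⁻⁴)·(-0.5000) = -5.177×10⁻⁵ J.

W ≈ -5.18×10⁻⁵ J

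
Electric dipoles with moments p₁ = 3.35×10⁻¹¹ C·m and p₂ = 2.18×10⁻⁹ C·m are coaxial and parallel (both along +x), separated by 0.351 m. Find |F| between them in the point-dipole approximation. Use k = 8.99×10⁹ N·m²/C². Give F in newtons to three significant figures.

On-axis field of dipole 1 at distance r: E = 2kp₁/r³. Force on dipole 2 is F = p₂·dE/dr (gradient along axis).
dE/dr = −6kp₁/r⁴, so |F| = 6kp₁p₂/r⁴ (attractive for aligned moments).
F = 6(8.99×10⁹)(3.35×10⁻¹¹)(2.18×10⁻⁹)/(0.351)⁴ = 2.595×10⁻⁷ N.

F ≈ 2.60×10⁻⁷ N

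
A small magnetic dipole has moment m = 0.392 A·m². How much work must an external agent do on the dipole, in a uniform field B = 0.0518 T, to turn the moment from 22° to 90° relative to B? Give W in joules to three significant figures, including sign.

W_ext = ΔU = −mB cosθ₂ + mB cosθ₁ = mB(cosθ₁ − cosθ₂).
W = (0.392)(0.0518)·(cos22° − cos90°) = (0.02031)·(+0.9272) = 0.01883 J.

W ≈ 0.0188 J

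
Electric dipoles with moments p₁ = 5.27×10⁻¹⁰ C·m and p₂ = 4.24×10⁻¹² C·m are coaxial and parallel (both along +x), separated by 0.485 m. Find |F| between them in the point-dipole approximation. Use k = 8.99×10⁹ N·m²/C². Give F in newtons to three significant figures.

F ≈ 2.18×10⁻⁹ N

On-axis field of dipole 1 at distance r: E = 2kp₁/r³. Force on dipole 2 is F = p₂·dE/dr (gradient along axis).
dE/dr = −6kp₁/r⁴, so |F| = 6kp₁p₂/r⁴ (attractive for aligned moments).
F = 6(8.99×10⁹)(5.27×10⁻¹⁰)(4.24×10⁻¹²)/(0.485)⁴ = 2.178×10⁻⁹ N.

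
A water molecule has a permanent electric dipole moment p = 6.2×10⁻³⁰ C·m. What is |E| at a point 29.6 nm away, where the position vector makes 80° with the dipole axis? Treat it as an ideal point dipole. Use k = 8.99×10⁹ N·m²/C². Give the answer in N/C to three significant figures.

E ≈ 2240 N/C

At angle θ the dipole field magnitude is E = (kp/r³)·√(1 + 3cos²θ).
kp/r³ = (8.99×10⁹)(6.20×10⁻³⁰) / (2.96×10⁻⁸)³ = 2149 N/C.
√(1 + 3cos²80°) = √(1 + 3·0.0302) = √1.0905 ≈ 1.0443.
E ≈ 2149 × 1.044 = 2244 N/C.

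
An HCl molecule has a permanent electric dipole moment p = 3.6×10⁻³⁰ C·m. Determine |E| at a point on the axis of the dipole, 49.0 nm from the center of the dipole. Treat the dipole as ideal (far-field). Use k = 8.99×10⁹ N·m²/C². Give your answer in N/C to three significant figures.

On the dipole axis E = 2kp/r³.
E = 2·(8.99×10⁹)(3.60×10⁻³⁰) / (4.90×10⁻⁸)³ = 550.2 N/C.

E ≈ 550 N/C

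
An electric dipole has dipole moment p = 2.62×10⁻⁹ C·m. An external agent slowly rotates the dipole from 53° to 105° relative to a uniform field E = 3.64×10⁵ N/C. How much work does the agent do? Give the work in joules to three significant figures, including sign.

W ≈ 8.21×10⁻⁴ J

W_ext = ΔU = U(θ₂) − U(θ₁) = −pE cosθ₂ − (−pE cosθ₁) = pE(cosθ₁ − cosθ₂).
W = (2.62×10⁻⁹)(3.64×10⁵)·(cos53° − cos105°) = (9.537×10⁻⁴)·(+0.8606) = 8.208×10⁻⁴ J.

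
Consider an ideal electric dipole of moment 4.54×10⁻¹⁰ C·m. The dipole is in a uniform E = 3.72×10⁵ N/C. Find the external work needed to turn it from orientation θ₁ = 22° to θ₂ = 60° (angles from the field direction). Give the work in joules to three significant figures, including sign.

W ≈ 7.21×10⁻⁵ J

W_ext = ΔU = U(θ₂) − U(θ₁) = −pE cosθ₂ − (−pE cosθ₁) = pE(cosθ₁ − cosθ₂).
W = (4.54×10⁻¹⁰)(3.72×10⁵)·(cos22° − cos60°) = (1.689×10⁻⁴)·(+0.4272) = 7.215×10⁻⁵ J.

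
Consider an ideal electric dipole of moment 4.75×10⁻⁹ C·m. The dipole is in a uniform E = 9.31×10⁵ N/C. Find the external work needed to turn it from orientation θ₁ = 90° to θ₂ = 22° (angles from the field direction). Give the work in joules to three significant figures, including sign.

W ≈ -0.00410 J

W_ext = ΔU = U(θ₂) − U(θ₁) = −pE cosθ₂ − (−pE cosθ₁) = pE(cosθ₁ − cosθ₂).
W = (4.75×10⁻⁹)(9.31×10⁵)·(cos90° − cos22°) = (0.004422)·(-0.9272) = -0.004100 J.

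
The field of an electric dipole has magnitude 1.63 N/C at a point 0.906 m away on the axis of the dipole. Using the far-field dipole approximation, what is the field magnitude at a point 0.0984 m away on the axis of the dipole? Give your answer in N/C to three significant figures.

E ≈ 1270 N/C

Dipole fields scale as 1/r³ in the far field; the geometry is the same at both points.
E₂ = E₁ · (r₁/r₂)³ = 1.63 · (0.906/0.0984)³.
(r₁/r₂)³ = (9.207)³ = 780.5.
E₂ ≈ 1272 N/C.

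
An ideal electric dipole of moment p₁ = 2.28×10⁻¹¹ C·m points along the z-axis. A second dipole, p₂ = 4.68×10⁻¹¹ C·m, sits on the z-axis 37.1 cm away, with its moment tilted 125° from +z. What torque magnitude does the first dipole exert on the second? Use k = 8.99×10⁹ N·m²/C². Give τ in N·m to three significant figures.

τ ≈ 3.08×10⁻¹⁰ N·m

The second dipole sits on the axis of the first, so the field there is axial: E₁ = 2kp₁/r³ along +z.
E₁ = 2(8.99×10⁹)(2.28×10⁻¹¹)/(0.371)³ = 8.028 N/C.
Torque on the second dipole: τ = p₂ E₁ sinθ.
τ = (4.68×10⁻¹¹)(8.028)·sin125° = 3.078×10⁻¹⁰ N·m.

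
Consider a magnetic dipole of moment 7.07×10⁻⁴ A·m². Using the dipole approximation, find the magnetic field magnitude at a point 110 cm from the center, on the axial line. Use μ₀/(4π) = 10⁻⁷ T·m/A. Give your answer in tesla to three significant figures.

B ≈ 1.06×10⁻¹⁰ T

On axis B = (μ₀/4π)·2m/r³.
B = 2·(10⁻⁷)·(7.07×10⁻⁴) / (1.10)³ = 1.062×10⁻¹⁰ T.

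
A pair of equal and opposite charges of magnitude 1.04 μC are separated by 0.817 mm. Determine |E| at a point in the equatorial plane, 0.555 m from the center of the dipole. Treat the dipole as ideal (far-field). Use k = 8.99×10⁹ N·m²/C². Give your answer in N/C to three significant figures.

E ≈ 44.7 N/C

Dipole moment p = qd = (1.04×10⁻⁶ C)(8.17×10⁻⁴ m) = 8.497×10⁻¹⁰ C·m.
In the equatorial plane E = kp/r³.
E = (8.99×10⁹)(8.497×10⁻¹⁰) / (0.555)³ = 44.68 N/C.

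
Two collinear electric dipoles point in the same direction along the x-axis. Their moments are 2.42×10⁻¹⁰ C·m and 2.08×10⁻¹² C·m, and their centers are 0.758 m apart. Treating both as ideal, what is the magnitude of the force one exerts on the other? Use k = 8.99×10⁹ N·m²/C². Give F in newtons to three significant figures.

F ≈ 8.22×10⁻¹¹ N

On-axis field of dipole 1 at distance r: E = 2kp₁/r³. Force on dipole 2 is F = p₂·dE/dr (gradient along axis).
dE/dr = −6kp₁/r⁴, so |F| = 6kp₁p₂/r⁴ (attractive for aligned moments).
F = 6(8.99×10⁹)(2.42×10⁻¹⁰)(2.08×10⁻¹²)/(0.758)⁴ = 8.225×10⁻¹¹ N.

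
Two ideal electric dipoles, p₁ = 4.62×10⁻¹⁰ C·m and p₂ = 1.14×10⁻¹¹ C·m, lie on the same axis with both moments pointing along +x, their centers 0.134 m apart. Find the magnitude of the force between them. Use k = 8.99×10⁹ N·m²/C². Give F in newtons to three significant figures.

On-axis field of dipole 1 at distance r: E = 2kp₁/r³. Force on dipole 2 is F = p₂·dE/dr (gradient along axis).
dE/dr = −6kp₁/r⁴, so |F| = 6kp₁p₂/r⁴ (attractive for aligned moments).
F = 6(8.99×10⁹)(4.62×10⁻¹⁰)(1.14×10⁻¹¹)/(0.134)⁴ = 8.811×10⁻⁷ N.

F ≈ 8.81×10⁻⁷ N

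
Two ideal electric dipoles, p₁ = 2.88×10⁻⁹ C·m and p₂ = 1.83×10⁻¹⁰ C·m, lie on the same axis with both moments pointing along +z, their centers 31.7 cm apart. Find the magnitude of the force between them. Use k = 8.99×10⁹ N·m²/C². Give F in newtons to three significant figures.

On-axis field of dipole 1 at distance r: E = 2kp₁/r³. Force on dipole 2 is F = p₂·dE/dr (gradient along axis).
dE/dr = −6kp₁/r⁴, so |F| = 6kp₁p₂/r⁴ (attractive for aligned moments).
F = 6(8.99×10⁹)(2.88×10⁻⁹)(1.83×10⁻¹⁰)/(0.317)⁴ = 2.815×10⁻⁶ N.

F ≈ 2.82×10⁻⁶ N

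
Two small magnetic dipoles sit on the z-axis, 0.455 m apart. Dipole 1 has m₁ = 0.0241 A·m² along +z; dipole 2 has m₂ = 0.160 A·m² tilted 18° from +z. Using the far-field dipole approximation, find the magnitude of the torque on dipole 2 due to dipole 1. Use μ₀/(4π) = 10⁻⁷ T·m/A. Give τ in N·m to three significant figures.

Dipole B is on the axis of dipole A, so B₁ there is axial: B₁ = (μ₀/4π)·2m₁/r³ along +z.
B₁ = 2(10⁻⁷)(0.0241)/(0.455)³ = 5.117×10⁻⁸ T.
τ = m₂ B₁ sinθ.
τ = (0.160)(5.117×10⁻⁸)·sin18° = 2.530×10⁻⁹ N·m.

τ ≈ 2.53×10⁻⁹ N·m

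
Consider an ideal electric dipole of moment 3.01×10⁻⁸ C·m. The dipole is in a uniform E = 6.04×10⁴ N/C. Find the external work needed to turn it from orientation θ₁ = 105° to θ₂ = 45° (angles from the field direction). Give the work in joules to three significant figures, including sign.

W_ext = ΔU = U(θ₂) − U(θ₁) = −pE cosθ₂ − (−pE cosθ₁) = pE(cosθ₁ − cosθ₂).
W = (3.01×10⁻⁸)(6.04×10⁴)·(cos105° − cos45°) = (0.001818)·(-0.9659) = -0.001756 J.

W ≈ -0.00176 J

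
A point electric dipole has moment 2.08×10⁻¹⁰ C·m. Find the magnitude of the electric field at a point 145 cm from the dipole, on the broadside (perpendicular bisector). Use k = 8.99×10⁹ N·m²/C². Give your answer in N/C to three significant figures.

In the equatorial plane E = kp/r³.
E = (8.99×10⁹)(2.08×10⁻¹⁰) / (1.45)³ = 0.6134 N/C.

E ≈ 0.613 N/C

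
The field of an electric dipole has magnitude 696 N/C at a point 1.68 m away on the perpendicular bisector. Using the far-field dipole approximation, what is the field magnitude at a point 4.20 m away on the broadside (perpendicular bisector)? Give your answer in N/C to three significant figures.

Dipole fields scale as 1/r³ in the far field; the geometry is the same at both points.
E₂ = E₁ · (r₁/r₂)³ = 696 · (1.68/4.20)³.
(r₁/r₂)³ = (0.4)³ = 0.064.
E₂ ≈ 44.54 N/C.

E ≈ 44.5 N/C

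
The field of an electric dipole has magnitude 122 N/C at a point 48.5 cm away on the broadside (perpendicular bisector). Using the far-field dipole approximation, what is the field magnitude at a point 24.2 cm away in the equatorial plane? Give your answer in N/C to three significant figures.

Dipole fields scale as 1/r³ in the far field; the geometry is the same at both points.
E₂ = E₁ · (r₁/r₂)³ = 122 · (48.5/24.2)³.
(r₁/r₂)³ = (2.004)³ = 8.05.
E₂ ≈ 982.1 N/C.

E ≈ 982 N/C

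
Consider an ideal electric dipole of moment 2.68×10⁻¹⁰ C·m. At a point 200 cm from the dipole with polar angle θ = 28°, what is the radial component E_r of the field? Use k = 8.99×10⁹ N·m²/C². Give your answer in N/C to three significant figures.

E_r ≈ 0.532 N/C

For a dipole, E_r = (2kp cosθ)/r³.
kp/r³ = (8.99×10⁹)(2.68×10⁻¹⁰)/(2.00)³ = 0.3012 N/C.
E_r = 2·0.3012·cos28° = 0.5318 N/C.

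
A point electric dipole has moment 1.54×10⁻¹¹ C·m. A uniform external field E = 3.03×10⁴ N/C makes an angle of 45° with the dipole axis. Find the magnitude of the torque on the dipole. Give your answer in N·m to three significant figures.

Torque on an electric dipole: τ = pE sinθ.
τ = (1.54×10⁻¹¹)(3.03×10⁴)·sin45° = 3.300×10⁻⁷ N·m.

τ ≈ 3.30×10⁻⁷ N·m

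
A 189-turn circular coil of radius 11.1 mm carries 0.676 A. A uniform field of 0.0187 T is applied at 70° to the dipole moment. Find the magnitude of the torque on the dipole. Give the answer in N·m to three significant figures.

τ ≈ 8.69×10⁻⁴ N·m

m = NIA = NIπa² = 189·(0.676)·π·(0.0111)² = 0.04945 A·m².
Torque on a magnetic dipole: τ = mB sinθ.
τ = (0.04945)(0.0187)·sin70° = 8.689×10⁻⁴ N·m.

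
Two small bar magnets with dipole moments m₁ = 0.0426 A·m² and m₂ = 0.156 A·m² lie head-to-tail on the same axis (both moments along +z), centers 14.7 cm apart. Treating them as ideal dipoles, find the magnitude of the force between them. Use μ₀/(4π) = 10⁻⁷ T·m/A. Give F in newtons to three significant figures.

F ≈ 8.54×10⁻⁶ N

On-axis B of dipole 1: B = (μ₀/4π)·2m₁/r³. Force on dipole 2: F = m₂·dB/dr.
dB/dr = −(μ₀/4π)·6m₁/r⁴, so |F| = (μ₀/4π)·6m₁m₂/r⁴.
F = 6(10⁻⁷)(0.0426)(0.156)/(0.147)⁴ = 8.539×10⁻⁶ N.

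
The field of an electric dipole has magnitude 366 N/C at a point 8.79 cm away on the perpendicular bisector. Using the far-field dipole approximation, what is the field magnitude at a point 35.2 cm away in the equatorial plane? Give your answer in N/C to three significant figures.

Dipole fields scale as 1/r³ in the far field; the geometry is the same at both points.
E₂ = E₁ · (r₁/r₂)³ = 366 · (8.79/35.2)³.
(r₁/r₂)³ = (0.2497)³ = 0.01557.
E₂ ≈ 5.699 N/C.

E ≈ 5.70 N/C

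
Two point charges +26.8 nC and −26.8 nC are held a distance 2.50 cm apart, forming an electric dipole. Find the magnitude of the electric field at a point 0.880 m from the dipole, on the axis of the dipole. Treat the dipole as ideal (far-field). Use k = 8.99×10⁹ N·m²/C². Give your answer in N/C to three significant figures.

Dipole moment p = qd = (2.68×10⁻⁸ C)(0.0250 m) = 6.70×10⁻¹⁰ C·m.
On the dipole axis E = 2kp/r³.
E = 2·(8.99×10⁹)(6.70×10⁻¹⁰) / (0.880)³ = 17.68 N/C.

E ≈ 17.7 N/C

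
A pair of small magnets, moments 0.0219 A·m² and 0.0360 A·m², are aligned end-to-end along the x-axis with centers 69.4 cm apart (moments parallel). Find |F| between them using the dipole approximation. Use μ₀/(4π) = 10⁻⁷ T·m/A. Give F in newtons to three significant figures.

On-axis B of dipole 1: B = (μ₀/4π)·2m₁/r³. Force on dipole 2: F = m₂·dB/dr.
dB/dr = −(μ₀/4π)·6m₁/r⁴, so |F| = (μ₀/4π)·6m₁m₂/r⁴.
F = 6(10⁻⁷)(0.0219)(0.0360)/(0.694)⁴ = 2.039×10⁻⁹ N.

F ≈ 2.04×10⁻⁹ N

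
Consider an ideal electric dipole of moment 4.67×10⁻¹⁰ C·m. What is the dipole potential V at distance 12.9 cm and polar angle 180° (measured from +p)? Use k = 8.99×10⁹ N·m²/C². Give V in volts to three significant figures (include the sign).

The dipole potential is V = kp cosθ / r².
V = (8.99×10⁹)(4.67×10⁻¹⁰)·cos180° / (0.129)² = -252.3 V.

V ≈ -252 V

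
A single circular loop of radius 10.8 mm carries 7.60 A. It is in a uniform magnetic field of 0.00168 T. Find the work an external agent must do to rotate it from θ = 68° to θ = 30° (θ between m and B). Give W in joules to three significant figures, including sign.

Magnetic moment m = IA = Iπa² = (7.60)·π·(0.0108)² = 0.002785 A·m².
W_ext = ΔU = −mB cosθ₂ + mB cosθ₁ = mB(cosθ₁ − cosθ₂).
W = (0.002785)(0.00168)·(cos68° − cos30°) = (4.679×10⁻⁶)·(-0.4914) = -2.299×10⁻⁶ J.

W ≈ -2.30×10⁻⁶ J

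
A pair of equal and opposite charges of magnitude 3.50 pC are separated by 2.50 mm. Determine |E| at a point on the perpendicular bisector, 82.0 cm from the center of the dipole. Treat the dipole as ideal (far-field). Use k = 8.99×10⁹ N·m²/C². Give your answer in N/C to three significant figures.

Dipole moment p = qd = (3.50×10⁻¹² C)(0.00250 m) = 8.75×10⁻¹⁵ C·m.
On the perpendicular bisector E = kp/r³ (half the axial value at the same distance).
E = (8.99×10⁹)(8.75×10⁻¹⁵) / (0.820)³ = 1.427×10⁻⁴ N/C.

E ≈ 1.43×10⁻⁴ N/C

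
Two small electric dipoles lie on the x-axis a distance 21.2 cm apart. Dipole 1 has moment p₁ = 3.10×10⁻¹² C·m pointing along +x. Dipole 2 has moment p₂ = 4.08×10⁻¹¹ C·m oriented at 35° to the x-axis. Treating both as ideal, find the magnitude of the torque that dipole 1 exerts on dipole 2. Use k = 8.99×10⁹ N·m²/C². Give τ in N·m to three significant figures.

τ ≈ 1.37×10⁻¹⁰ N·m

The second dipole sits on the axis of the first, so the field there is axial: E₁ = 2kp₁/r³ along +x.
E₁ = 2(8.99×10⁹)(3.10×10⁻¹²)/(0.212)³ = 5.850 N/C.
Torque on the second dipole: τ = p₂ E₁ sinθ.
τ = (4.08×10⁻¹¹)(5.850)·sin35° = 1.369×10⁻¹⁰ N·m.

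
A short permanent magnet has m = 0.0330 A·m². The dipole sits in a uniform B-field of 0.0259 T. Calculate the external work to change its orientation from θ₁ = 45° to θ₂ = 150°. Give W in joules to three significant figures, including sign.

W ≈ 0.00134 J

W_ext = ΔU = −mB cosθ₂ + mB cosθ₁ = mB(cosθ₁ − cosθ₂).
W = (0.0330)(0.0259)·(cos45° − cos150°) = (8.547×10⁻⁴)·(+1.5731) = 0.001345 J.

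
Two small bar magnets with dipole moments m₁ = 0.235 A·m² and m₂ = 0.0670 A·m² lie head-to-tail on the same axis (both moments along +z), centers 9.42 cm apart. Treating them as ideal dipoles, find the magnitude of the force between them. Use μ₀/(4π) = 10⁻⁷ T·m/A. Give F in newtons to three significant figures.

F ≈ 1.20×10⁻⁴ N

On-axis B of dipole 1: B = (μ₀/4π)·2m₁/r³. Force on dipole 2: F = m₂·dB/dr.
dB/dr = −(μ₀/4π)·6m₁/r⁴, so |F| = (μ₀/4π)·6m₁m₂/r⁴.
F = 6(10⁻⁷)(0.235)(0.0670)/(0.0942)⁴ = 1.200×10⁻⁴ N.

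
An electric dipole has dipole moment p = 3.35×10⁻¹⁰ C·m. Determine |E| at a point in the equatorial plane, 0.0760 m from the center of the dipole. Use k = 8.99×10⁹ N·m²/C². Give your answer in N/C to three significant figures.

In the equatorial plane E = kp/r³.
E = (8.99×10⁹)(3.35×10⁻¹⁰) / (0.0760)³ = 6861 N/C.

E ≈ 6860 N/C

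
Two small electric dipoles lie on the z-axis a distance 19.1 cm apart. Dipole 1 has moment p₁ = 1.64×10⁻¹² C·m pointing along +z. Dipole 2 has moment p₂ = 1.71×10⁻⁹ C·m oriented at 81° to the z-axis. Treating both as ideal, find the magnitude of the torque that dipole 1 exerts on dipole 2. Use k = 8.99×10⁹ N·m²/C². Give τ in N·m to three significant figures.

The second dipole sits on the axis of the first, so the field there is axial: E₁ = 2kp₁/r³ along +z.
E₁ = 2(8.99×10⁹)(1.64×10⁻¹²)/(0.191)³ = 4.232 N/C.
Torque on the second dipole: τ = p₂ E₁ sinθ.
τ = (1.71×10⁻⁹)(4.232)·sin81° = 7.147×10⁻⁹ N·m.

τ ≈ 7.15×10⁻⁹ N·m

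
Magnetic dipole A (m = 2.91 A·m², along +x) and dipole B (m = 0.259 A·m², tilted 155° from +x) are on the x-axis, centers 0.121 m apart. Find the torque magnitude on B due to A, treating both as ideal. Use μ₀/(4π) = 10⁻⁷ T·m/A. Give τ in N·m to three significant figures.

Dipole B is on the axis of dipole A, so B₁ there is axial: B₁ = (μ₀/4π)·2m₁/r³ along +x.
B₁ = 2(10⁻⁷)(2.91)/(0.121)³ = 3.285×10⁻⁴ T.
τ = m₂ B₁ sinθ.
τ = (0.259)(3.285×10⁻⁴)·sin155° = 3.596×10⁻⁵ N·m.

τ ≈ 3.60×10⁻⁵ N·m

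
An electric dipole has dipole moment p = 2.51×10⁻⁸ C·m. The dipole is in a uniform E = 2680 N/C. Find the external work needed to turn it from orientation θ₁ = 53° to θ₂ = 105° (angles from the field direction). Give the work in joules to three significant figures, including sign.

W_ext = ΔU = U(θ₂) − U(θ₁) = −pE cosθ₂ − (−pE cosθ₁) = pE(cosθ₁ − cosθ₂).
W = (2.51×10⁻⁸)(2680)·(cos53° − cos105°) = (6.727×10⁻⁵)·(+0.8606) = 5.789×10⁻⁵ J.

W ≈ 5.79×10⁻⁵ J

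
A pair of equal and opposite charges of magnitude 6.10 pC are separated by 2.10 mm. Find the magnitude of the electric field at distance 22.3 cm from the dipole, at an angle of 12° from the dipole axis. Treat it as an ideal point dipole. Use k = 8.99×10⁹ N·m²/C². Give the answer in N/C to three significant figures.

E ≈ 0.0204 N/C

Dipole moment p = qd = (6.10×10⁻¹² C)(0.00210 m) = 1.281×10⁻¹⁴ C·m.
At angle θ the dipole field magnitude is E = (kp/r³)·√(1 + 3cos²θ).
kp/r³ = (8.99×10⁹)(1.281×10⁻¹⁴) / (0.223)³ = 0.01038 N/C.
√(1 + 3cos²12°) = √(1 + 3·0.9568) = √3.8703 ≈ 1.9673.
E ≈ 0.01038 × 1.967 = 0.02043 N/C.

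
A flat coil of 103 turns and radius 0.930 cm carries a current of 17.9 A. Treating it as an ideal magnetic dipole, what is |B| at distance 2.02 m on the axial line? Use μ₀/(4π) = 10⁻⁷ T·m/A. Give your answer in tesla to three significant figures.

B ≈ 1.22×10⁻⁸ T

m = NIA = NIπa² = 103·(17.9)·π·(0.00930)² = 0.501 A·m².
On axis B = (μ₀/4π)·2m/r³.
B = 2·(10⁻⁷)·(0.501) / (2.02)³ = 1.216×10⁻⁸ T.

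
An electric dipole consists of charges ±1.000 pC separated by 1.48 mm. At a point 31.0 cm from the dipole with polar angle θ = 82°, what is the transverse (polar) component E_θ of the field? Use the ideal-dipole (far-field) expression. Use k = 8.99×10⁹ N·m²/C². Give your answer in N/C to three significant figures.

Dipole moment p = qd = (1.00×10⁻¹² C)(0.00148 m) = 1.48×10⁻¹⁵ C·m.
For a dipole, E_θ = (kp sinθ)/r³.
kp/r³ = (8.99×10⁹)(1.48×10⁻¹⁵)/(0.310)³ = 4.466×10⁻⁴ N/C.
E_θ = 4.466×10⁻⁴·sin82° = 4.423×10⁻⁴ N/C.

E_θ ≈ 4.42×10⁻⁴ N/C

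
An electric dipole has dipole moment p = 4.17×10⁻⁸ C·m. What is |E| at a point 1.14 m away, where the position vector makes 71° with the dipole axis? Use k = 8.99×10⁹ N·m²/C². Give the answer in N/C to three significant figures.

At angle θ the dipole field magnitude is E = (kp/r³)·√(1 + 3cos²θ).
kp/r³ = (8.99×10⁹)(4.17×10⁻⁸) / (1.14)³ = 253.0 N/C.
√(1 + 3cos²71°) = √(1 + 3·0.1060) = √1.3180 ≈ 1.1480.
E ≈ 253.0 × 1.148 = 290.5 N/C.

E ≈ 290 N/C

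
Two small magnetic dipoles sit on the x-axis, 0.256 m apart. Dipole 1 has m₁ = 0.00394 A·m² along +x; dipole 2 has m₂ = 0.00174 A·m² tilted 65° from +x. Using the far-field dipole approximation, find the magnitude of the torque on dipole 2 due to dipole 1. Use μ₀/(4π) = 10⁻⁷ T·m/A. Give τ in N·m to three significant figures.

Dipole B is on the axis of dipole A, so B₁ there is axial: B₁ = (μ₀/4π)·2m₁/r³ along +x.
B₁ = 2(10⁻⁷)(0.00394)/(0.256)³ = 4.697×10⁻⁸ T.
τ = m₂ B₁ sinθ.
τ = (0.00174)(4.697×10⁻⁸)·sin65° = 7.407×10⁻¹¹ N·m.

τ ≈ 7.41×10⁻¹¹ N·m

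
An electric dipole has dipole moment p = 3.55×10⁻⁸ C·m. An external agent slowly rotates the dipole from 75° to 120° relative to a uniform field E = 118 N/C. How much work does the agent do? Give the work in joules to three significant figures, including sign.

W_ext = ΔU = U(θ₂) − U(θ₁) = −pE cosθ₂ − (−pE cosθ₁) = pE(cosθ₁ − cosθ₂).
W = (3.55×10⁻⁸)(118)·(cos75° − cos120°) = (4.189×10⁻⁶)·(+0.7588) = 3.179×10⁻⁶ J.

W ≈ 3.18×10⁻⁶ J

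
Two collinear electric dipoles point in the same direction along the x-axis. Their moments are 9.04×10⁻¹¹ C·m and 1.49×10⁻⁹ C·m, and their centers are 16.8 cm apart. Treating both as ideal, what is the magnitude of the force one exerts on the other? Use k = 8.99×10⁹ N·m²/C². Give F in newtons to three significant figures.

F ≈ 9.12×10⁻⁶ N

On-axis field of dipole 1 at distance r: E = 2kp₁/r³. Force on dipole 2 is F = p₂·dE/dr (gradient along axis).
dE/dr = −6kp₁/r⁴, so |F| = 6kp₁p₂/r⁴ (attractive for aligned moments).
F = 6(8.99×10⁹)(9.04×10⁻¹¹)(1.49×10⁻⁹)/(0.168)⁴ = 9.121×10⁻⁶ N.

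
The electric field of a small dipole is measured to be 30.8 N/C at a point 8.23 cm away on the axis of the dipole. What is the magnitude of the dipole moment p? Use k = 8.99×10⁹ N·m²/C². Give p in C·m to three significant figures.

p ≈ 9.55×10⁻¹³ C·m

On axis E = 2kp/r³, so p = Er³/(2k).
p = (30.8)·(0.0823)³ / (2·8.99×10⁹) = 9.549×10⁻¹³ C·m.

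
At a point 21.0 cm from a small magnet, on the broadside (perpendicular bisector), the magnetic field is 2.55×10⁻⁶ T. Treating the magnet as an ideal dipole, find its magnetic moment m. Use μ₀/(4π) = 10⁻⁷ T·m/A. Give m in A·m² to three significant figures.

m ≈ 0.236 A·m²

In the equatorial plane B = (μ₀/4π)·m/r³, so m = Br³·4π/(μ₀).
m = (2.55×10⁻⁶)·(0.210)³ / (10⁻⁷) = 0.2362 A·m².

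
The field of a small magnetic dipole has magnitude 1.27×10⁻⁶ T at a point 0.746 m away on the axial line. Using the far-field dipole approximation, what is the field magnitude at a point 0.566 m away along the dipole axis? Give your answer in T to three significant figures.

Dipole fields scale as 1/r³ in the far field; the geometry is the same at both points.
B₂ = B₁ · (r₁/r₂)³ = 1.27×10⁻⁶ · (0.746/0.566)³.
(r₁/r₂)³ = (1.318)³ = 2.29.
B₂ ≈ 2.908×10⁻⁶ T.

B ≈ 2.91×10⁻⁶ T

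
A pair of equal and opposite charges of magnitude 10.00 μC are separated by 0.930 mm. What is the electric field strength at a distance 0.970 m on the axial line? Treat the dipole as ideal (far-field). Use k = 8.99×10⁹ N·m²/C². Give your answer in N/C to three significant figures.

Dipole moment p = qd = (1.00×10⁻⁵ C)(9.30×10⁻⁴ m) = 9.30×10⁻⁹ C·m.
On the dipole axis E = 2kp/r³.
E = 2·(8.99×10⁹)(9.30×10⁻⁹) / (0.970)³ = 183.2 N/C.

E ≈ 183 N/C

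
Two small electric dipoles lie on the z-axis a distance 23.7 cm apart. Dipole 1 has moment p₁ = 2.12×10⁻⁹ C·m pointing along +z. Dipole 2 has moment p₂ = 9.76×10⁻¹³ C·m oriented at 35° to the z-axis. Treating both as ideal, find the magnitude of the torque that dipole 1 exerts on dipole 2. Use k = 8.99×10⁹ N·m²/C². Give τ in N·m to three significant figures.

The second dipole sits on the axis of the first, so the field there is axial: E₁ = 2kp₁/r³ along +z.
E₁ = 2(8.99×10⁹)(2.12×10⁻⁹)/(0.237)³ = 2863 N/C.
Torque on the second dipole: τ = p₂ E₁ sinθ.
τ = (9.76×10⁻¹³)(2863)·sin35° = 1.603×10⁻⁹ N·m.

τ ≈ 1.60×10⁻⁹ N·m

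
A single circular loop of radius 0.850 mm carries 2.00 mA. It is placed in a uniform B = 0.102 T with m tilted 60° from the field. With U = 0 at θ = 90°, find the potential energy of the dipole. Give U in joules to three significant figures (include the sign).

Magnetic moment m = IA = Iπa² = (0.00200)·π·(8.50×10⁻⁴)² = 4.54×10⁻⁹ A·m².
U = −m·B = −mB cosθ.
U = −(4.54×10⁻⁹)(0.102)·cos60° = -2.315×10⁻¹⁰ J.

U ≈ -2.32×10⁻¹⁰ J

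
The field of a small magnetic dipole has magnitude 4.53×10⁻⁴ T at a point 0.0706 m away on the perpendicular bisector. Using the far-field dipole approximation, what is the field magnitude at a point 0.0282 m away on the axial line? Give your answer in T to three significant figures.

B ≈ 0.0142 T

Dipole fields scale as 1/r³ in the far field.
The axial field is twice the equatorial field at the same r, so the geometry factor is 2/1.
B₂ = B₁ · (2/1) · (r₁/r₂)³ = 4.53×10⁻⁴ · 2 · (0.0706/0.0282)³.
(r₁/r₂)³ = (2.504)³ = 15.69.
B₂ ≈ 0.01422 T.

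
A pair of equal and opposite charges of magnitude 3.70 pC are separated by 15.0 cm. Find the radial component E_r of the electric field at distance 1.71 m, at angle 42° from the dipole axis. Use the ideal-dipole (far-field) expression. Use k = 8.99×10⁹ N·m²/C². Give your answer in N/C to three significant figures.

E_r ≈ 0.00148 N/C

Dipole moment p = qd = (3.70×10⁻¹² C)(0.150 m) = 5.55×10⁻¹³ C·m.
For a dipole, E_r = (2kp cosθ)/r³.
kp/r³ = (8.99×10⁹)(5.55×10⁻¹³)/(1.71)³ = 9.978×10⁻⁴ N/C.
E_r = 2·9.978×10⁻⁴·cos42° = 0.001483 N/C.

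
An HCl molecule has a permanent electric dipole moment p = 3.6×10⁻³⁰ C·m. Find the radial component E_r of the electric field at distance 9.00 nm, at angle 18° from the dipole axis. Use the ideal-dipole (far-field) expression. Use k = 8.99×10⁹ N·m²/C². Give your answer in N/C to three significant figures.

E_r ≈ 8.44×10⁴ N/C

For a dipole, E_r = (2kp cosθ)/r³.
kp/r³ = (8.99×10⁹)(3.60×10⁻³⁰)/(9.00×10⁻⁹)³ = 4.440×10⁴ N/C.
E_r = 2·4.440×10⁴·cos18° = 8.444×10⁴ N/C.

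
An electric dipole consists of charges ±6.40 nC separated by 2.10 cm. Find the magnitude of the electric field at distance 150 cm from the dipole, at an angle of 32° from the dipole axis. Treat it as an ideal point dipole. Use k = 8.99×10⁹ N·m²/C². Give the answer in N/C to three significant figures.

E ≈ 0.636 N/C

Dipole moment p = qd = (6.40×10⁻⁹ C)(0.0210 m) = 1.344×10⁻¹⁰ C·m.
At angle θ the dipole field magnitude is E = (kp/r³)·√(1 + 3cos²θ).
kp/r³ = (8.99×10⁹)(1.344×10⁻¹⁰) / (1.50)³ = 0.3580 N/C.
√(1 + 3cos²32°) = √(1 + 3·0.7192) = √3.1576 ≈ 1.7770.
E ≈ 0.3580 × 1.777 = 0.6362 N/C.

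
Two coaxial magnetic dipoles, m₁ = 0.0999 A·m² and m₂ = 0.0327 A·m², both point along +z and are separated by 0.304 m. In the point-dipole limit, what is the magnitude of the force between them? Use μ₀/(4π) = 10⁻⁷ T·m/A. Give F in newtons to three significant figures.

On-axis B of dipole 1: B = (μ₀/4π)·2m₁/r³. Force on dipole 2: F = m₂·dB/dr.
dB/dr = −(μ₀/4π)·6m₁/r⁴, so |F| = (μ₀/4π)·6m₁m₂/r⁴.
F = 6(10⁻⁷)(0.0999)(0.0327)/(0.304)⁴ = 2.295×10⁻⁷ N.

F ≈ 2.29×10⁻⁷ N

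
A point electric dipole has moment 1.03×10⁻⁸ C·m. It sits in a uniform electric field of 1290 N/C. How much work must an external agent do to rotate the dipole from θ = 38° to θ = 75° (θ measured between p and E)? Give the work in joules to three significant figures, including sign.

W ≈ 7.03×10⁻⁶ J

W_ext = ΔU = U(θ₂) − U(θ₁) = −pE cosθ₂ − (−pE cosθ₁) = pE(cosθ₁ − cosθ₂).
W = (1.03×10⁻⁸)(1290)·(cos38° − cos75°) = (1.329×10⁻⁵)·(+0.5292) = 7.031×10⁻⁶ J.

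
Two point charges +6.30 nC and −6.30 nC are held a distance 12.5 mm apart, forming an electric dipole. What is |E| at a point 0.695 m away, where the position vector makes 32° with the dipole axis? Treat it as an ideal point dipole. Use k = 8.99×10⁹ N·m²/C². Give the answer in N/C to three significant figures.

E ≈ 3.75 N/C

Dipole moment p = qd = (6.30×10⁻⁹ C)(0.0125 m) = 7.875×10⁻¹¹ C·m.
At angle θ the dipole field magnitude is E = (kp/r³)·√(1 + 3cos²θ).
kp/r³ = (8.99×10⁹)(7.875×10⁻¹¹) / (0.695)³ = 2.109 N/C.
√(1 + 3cos²32°) = √(1 + 3·0.7192) = √3.1576 ≈ 1.7770.
E ≈ 2.109 × 1.777 = 3.747 N/C.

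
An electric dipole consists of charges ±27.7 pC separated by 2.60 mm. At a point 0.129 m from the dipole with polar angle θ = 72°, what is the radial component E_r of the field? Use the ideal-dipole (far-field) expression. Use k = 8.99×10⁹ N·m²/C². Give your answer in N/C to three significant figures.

Dipole moment p = qd = (2.77×10⁻¹¹ C)(0.00260 m) = 7.202×10⁻¹⁴ C·m.
For a dipole, E_r = (2kp cosθ)/r³.
kp/r³ = (8.99×10⁹)(7.202×10⁻¹⁴)/(0.129)³ = 0.3016 N/C.
E_r = 2·0.3016·cos72° = 0.1864 N/C.

E_r ≈ 0.186 N/C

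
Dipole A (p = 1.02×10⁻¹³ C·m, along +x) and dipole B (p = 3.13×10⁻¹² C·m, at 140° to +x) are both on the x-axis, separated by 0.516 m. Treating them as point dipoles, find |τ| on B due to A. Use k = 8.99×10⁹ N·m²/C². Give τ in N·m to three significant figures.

τ ≈ 2.69×10⁻¹⁴ N·m

The second dipole sits on the axis of the first, so the field there is axial: E₁ = 2kp₁/r³ along +x.
E₁ = 2(8.99×10⁹)(1.02×10⁻¹³)/(0.516)³ = 0.01335 N/C.
Torque on the second dipole: τ = p₂ E₁ sinθ.
τ = (3.13×10⁻¹²)(0.01335)·sin140° = 2.686×10⁻¹⁴ N·m.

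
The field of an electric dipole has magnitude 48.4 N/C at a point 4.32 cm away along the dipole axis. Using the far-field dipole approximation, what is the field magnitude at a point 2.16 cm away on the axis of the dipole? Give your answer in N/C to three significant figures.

E ≈ 387 N/C

Dipole fields scale as 1/r³ in the far field; the geometry is the same at both points.
E₂ = E₁ · (r₁/r₂)³ = 48.4 · (4.32/2.16)³.
(r₁/r₂)³ = (2)³ = 8.
E₂ ≈ 387.2 N/C.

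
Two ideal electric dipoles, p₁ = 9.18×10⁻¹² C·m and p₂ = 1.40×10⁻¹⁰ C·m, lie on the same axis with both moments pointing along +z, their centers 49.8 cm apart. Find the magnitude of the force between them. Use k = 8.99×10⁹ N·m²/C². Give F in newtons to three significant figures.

F ≈ 1.13×10⁻⁹ N

On-axis field of dipole 1 at distance r: E = 2kp₁/r³. Force on dipole 2 is F = p₂·dE/dr (gradient along axis).
dE/dr = −6kp₁/r⁴, so |F| = 6kp₁p₂/r⁴ (attractive for aligned moments).
F = 6(8.99×10⁹)(9.18×10⁻¹²)(1.40×10⁻¹⁰)/(0.498)⁴ = 1.127×10⁻⁹ N.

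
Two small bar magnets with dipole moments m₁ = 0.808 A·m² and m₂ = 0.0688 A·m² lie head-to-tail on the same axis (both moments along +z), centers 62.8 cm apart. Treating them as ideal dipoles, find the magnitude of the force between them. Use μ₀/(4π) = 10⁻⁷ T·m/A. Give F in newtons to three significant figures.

F ≈ 2.14×10⁻⁷ N

On-axis B of dipole 1: B = (μ₀/4π)·2m₁/r³. Force on dipole 2: F = m₂·dB/dr.
dB/dr = −(μ₀/4π)·6m₁/r⁴, so |F| = (μ₀/4π)·6m₁m₂/r⁴.
F = 6(10⁻⁷)(0.808)(0.0688)/(0.628)⁴ = 2.144×10⁻⁷ N.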